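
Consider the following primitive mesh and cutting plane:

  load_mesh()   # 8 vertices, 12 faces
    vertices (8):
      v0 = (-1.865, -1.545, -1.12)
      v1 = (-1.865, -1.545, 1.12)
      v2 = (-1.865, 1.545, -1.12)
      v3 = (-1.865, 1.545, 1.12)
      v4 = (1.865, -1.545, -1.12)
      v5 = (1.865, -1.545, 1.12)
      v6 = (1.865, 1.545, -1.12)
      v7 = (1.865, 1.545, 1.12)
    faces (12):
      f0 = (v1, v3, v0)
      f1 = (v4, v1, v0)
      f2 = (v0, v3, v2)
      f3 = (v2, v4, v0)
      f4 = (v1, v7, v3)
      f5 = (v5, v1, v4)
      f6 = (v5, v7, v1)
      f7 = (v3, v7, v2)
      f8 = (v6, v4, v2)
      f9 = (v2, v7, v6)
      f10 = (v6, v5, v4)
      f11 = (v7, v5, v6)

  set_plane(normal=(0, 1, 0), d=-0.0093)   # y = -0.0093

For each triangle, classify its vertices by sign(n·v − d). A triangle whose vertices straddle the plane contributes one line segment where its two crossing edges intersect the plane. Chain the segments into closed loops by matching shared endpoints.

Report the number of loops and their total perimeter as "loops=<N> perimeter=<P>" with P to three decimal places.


loops=1 perimeter=11.940

Straddling triangles (8 of 12):
  (v1,v3,v0) [-+-] → (-1.865, -0.0093, 1.12)–(-1.865, -0.0093, -0.00674175)  len=1.1267
  (v0,v3,v2) [-++] → (-1.865, -0.0093, -0.00674175)–(-1.865, -0.0093, -1.12)  len=1.1133
  (v2,v4,v0) [+--] → (0.0112262, -0.0093, -1.12)–(-1.865, -0.0093, -1.12)  len=1.8762
  (v1,v7,v3) [-++] → (-0.0112262, -0.0093, 1.12)–(-1.865, -0.0093, 1.12)  len=1.8538
  (v5,v7,v1) [-+-] → (1.865, -0.0093, 1.12)–(-0.0112262, -0.0093, 1.12)  len=1.8762
  (v6,v4,v2) [+-+] → (1.865, -0.0093, -1.12)–(0.0112262, -0.0093, -1.12)  len=1.8538
  (v6,v5,v4) [+--] → (1.865, -0.0093, 0.00674175)–(1.865, -0.0093, -1.12)  len=1.1267
  (v7,v5,v6) [+-+] → (1.865, -0.0093, 1.12)–(1.865, -0.0093, 0.00674175)  len=1.1133

Chained into 1 loop(s):
  loop 1: 8 segments, perimeter = 11.9400
Total perimeter = 11.940


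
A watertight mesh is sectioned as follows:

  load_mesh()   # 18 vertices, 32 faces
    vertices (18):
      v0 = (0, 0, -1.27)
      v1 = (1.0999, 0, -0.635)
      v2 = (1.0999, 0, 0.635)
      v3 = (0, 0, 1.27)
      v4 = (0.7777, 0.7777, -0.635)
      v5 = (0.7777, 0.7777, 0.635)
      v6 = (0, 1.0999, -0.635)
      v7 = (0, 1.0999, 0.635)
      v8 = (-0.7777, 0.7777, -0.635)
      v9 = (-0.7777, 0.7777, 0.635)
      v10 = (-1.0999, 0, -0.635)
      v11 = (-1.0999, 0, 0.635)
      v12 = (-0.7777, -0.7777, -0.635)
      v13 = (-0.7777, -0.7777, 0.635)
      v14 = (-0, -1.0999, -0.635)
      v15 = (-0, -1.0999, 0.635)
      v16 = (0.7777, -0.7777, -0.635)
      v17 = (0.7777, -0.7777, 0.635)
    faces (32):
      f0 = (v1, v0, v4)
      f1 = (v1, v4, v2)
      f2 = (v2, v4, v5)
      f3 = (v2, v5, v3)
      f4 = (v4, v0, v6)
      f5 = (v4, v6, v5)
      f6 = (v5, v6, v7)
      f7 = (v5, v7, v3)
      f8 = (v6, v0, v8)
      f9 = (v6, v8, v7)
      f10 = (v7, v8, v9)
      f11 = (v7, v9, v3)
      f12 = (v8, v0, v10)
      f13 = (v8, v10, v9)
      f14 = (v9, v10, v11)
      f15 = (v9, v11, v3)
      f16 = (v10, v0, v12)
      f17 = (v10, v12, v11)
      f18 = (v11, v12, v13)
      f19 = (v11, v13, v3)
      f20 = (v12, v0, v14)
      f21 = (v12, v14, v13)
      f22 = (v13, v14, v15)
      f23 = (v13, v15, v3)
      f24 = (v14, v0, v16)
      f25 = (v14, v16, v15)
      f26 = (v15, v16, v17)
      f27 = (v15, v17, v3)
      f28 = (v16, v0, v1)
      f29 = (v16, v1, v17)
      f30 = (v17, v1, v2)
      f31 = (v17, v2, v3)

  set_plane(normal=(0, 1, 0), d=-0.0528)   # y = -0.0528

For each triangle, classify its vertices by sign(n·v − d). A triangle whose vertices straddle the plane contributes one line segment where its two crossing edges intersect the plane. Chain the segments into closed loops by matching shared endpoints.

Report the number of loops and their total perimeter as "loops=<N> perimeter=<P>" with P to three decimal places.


loops=1 perimeter=7.492

Straddling triangles (12 of 32):
  (v10,v0,v12) [++-] → (-0.0528, -0.0528, -1.22689)–(-1.07803, -0.0528, -0.635)  len=1.1838
  (v10,v12,v11) [+-+] → (-1.07803, -0.0528, -0.635)–(-1.07803, -0.0528, 0.548777)  len=1.1838
  (v11,v12,v13) [+--] → (-1.07803, -0.0528, 0.548777)–(-1.07803, -0.0528, 0.635)  len=0.0862
  (v11,v13,v3) [+-+] → (-1.07803, -0.0528, 0.635)–(-0.0528, -0.0528, 1.22689)  len=1.1838
  (v12,v0,v14) [-+-] → (-0.0528, -0.0528, -1.22689)–(0, -0.0528, -1.23952)  len=0.0543
  (v13,v15,v3) [--+] → (0, -0.0528, 1.23952)–(-0.0528, -0.0528, 1.22689)  len=0.0543
  (v14,v0,v16) [-+-] → (0, -0.0528, -1.23952)–(0.0528, -0.0528, -1.22689)  len=0.0543
  (v15,v17,v3) [--+] → (0.0528, -0.0528, 1.22689)–(0, -0.0528, 1.23952)  len=0.0543
  (v16,v0,v1) [-++] → (0.0528, -0.0528, -1.22689)–(1.07803, -0.0528, -0.635)  len=1.1838
  (v16,v1,v17) [-+-] → (1.07803, -0.0528, -0.635)–(1.07803, -0.0528, -0.548777)  len=0.0862
  (v17,v1,v2) [-++] → (1.07803, -0.0528, -0.548777)–(1.07803, -0.0528, 0.635)  len=1.1838
  (v17,v2,v3) [-++] → (1.07803, -0.0528, 0.635)–(0.0528, -0.0528, 1.22689)  len=1.1838

Chained into 1 loop(s):
  loop 1: 12 segments, perimeter = 7.4924
Total perimeter = 7.492


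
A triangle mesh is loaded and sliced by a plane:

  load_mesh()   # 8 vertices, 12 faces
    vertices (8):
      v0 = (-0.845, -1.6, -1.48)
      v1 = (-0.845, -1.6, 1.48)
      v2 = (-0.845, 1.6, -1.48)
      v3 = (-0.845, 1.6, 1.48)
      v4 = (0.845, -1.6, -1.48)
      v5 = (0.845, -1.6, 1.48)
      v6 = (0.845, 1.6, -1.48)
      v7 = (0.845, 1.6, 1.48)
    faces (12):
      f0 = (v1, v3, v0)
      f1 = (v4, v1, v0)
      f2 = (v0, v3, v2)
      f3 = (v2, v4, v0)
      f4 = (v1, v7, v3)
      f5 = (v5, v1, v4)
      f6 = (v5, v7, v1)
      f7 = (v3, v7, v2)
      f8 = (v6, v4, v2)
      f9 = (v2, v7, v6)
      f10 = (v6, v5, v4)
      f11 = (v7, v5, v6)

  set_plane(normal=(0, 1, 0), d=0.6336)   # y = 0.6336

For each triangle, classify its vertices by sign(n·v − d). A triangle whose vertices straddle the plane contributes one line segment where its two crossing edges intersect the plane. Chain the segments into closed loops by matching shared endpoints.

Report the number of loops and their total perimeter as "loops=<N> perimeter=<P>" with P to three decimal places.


loops=1 perimeter=9.300

Straddling triangles (8 of 12):
  (v1,v3,v0) [-+-] → (-0.845, 0.6336, 1.48)–(-0.845, 0.6336, 0.58608)  len=0.8939
  (v0,v3,v2) [-++] → (-0.845, 0.6336, 0.58608)–(-0.845, 0.6336, -1.48)  len=2.0661
  (v2,v4,v0) [+--] → (-0.33462, 0.6336, -1.48)–(-0.845, 0.6336, -1.48)  len=0.5104
  (v1,v7,v3) [-++] → (0.33462, 0.6336, 1.48)–(-0.845, 0.6336, 1.48)  len=1.1796
  (v5,v7,v1) [-+-] → (0.845, 0.6336, 1.48)–(0.33462, 0.6336, 1.48)  len=0.5104
  (v6,v4,v2) [+-+] → (0.845, 0.6336, -1.48)–(-0.33462, 0.6336, -1.48)  len=1.1796
  (v6,v5,v4) [+--] → (0.845, 0.6336, -0.58608)–(0.845, 0.6336, -1.48)  len=0.8939
  (v7,v5,v6) [+-+] → (0.845, 0.6336, 1.48)–(0.845, 0.6336, -0.58608)  len=2.0661

Chained into 1 loop(s):
  loop 1: 8 segments, perimeter = 9.3000
Total perimeter = 9.300


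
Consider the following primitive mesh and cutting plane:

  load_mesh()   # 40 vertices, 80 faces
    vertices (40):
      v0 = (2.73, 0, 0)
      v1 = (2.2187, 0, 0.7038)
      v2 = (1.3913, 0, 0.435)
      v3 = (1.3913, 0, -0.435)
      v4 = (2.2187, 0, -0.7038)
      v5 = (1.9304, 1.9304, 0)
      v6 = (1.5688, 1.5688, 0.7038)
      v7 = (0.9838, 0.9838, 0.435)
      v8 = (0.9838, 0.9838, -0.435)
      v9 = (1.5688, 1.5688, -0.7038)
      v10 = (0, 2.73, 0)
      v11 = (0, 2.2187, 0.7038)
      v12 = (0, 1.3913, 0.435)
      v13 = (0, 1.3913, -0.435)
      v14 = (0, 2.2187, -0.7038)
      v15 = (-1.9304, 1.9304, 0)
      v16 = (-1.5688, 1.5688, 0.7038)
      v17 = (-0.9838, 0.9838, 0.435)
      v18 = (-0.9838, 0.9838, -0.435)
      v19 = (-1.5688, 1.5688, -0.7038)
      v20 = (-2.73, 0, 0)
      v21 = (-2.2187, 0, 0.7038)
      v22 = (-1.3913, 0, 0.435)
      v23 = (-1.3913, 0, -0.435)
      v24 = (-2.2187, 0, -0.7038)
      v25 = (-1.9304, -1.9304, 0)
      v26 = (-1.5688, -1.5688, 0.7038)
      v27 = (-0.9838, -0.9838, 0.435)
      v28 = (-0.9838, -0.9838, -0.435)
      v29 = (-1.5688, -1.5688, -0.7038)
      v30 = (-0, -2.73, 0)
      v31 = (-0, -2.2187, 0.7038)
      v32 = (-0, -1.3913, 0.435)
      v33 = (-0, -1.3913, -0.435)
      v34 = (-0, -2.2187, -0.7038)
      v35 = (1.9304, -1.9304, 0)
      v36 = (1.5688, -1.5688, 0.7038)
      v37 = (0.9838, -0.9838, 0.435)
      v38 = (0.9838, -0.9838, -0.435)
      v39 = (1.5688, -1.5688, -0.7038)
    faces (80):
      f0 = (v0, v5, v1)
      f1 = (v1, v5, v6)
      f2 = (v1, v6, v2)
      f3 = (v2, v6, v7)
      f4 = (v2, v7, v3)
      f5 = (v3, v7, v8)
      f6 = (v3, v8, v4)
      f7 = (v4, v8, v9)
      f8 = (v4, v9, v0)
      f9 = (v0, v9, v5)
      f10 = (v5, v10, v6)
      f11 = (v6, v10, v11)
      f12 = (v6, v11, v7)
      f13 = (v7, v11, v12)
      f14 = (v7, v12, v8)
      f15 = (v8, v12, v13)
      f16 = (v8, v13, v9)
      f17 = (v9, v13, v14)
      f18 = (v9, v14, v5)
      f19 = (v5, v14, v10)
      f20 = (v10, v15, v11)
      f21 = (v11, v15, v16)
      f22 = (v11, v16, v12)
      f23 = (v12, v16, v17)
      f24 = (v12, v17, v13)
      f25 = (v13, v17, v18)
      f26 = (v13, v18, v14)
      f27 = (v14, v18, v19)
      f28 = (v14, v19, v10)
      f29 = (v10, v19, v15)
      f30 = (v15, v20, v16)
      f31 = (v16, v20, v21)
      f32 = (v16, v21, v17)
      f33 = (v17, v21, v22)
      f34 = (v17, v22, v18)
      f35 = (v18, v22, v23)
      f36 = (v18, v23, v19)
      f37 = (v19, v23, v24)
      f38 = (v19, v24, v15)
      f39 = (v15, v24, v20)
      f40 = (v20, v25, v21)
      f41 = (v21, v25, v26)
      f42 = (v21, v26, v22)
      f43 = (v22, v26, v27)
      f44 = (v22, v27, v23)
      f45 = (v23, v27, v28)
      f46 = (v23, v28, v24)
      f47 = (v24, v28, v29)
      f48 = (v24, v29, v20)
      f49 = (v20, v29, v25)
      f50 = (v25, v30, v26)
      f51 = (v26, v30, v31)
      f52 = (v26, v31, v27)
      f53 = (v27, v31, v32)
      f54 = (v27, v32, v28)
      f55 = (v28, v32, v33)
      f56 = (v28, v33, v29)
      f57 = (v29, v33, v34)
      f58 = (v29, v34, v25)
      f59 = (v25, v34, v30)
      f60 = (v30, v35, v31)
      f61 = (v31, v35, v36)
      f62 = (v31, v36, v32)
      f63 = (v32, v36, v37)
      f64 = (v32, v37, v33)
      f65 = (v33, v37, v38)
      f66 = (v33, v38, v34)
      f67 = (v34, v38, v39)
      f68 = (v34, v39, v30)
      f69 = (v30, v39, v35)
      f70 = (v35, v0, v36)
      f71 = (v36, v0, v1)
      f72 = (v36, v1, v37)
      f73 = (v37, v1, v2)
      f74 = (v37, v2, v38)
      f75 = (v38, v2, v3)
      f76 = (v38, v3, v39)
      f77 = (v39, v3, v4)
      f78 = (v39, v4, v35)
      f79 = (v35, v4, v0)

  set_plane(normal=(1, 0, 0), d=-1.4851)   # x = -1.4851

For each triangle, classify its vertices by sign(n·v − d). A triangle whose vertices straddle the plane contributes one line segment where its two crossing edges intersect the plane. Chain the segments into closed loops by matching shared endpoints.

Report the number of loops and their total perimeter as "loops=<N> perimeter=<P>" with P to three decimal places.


Straddling triangles (22 of 80):
  (v10,v15,v11) [+-+] → (-1.4851, 2.11485, 0)–(-1.4851, 1.9969, 0.162351)  len=0.2007
  (v11,v15,v16) [+--] → (-1.4851, 1.9969, 0.162351)–(-1.4851, 1.60347, 0.7038)  len=0.6693
  (v11,v16,v12) [+-+] → (-1.4851, 1.60347, 0.7038)–(-1.4851, 1.55933, 0.689459)  len=0.0464
  (v12,v16,v17) [+-+] → (-1.4851, 1.55933, 0.689459)–(-1.4851, 1.4851, 0.665341)  len=0.0780
  (v14,v18,v19) [++-] → (-1.4851, 1.4851, -0.665341)–(-1.4851, 1.60347, -0.7038)  len=0.1245
  (v14,v19,v10) [+-+] → (-1.4851, 1.60347, -0.7038)–(-1.4851, 1.63075, -0.66625)  len=0.0464
  (v10,v19,v15) [+--] → (-1.4851, 1.63075, -0.66625)–(-1.4851, 2.11485, 0)  len=0.8236
  (v16,v21,v17) [--+] → (-1.4851, 0.584432, 0.544118)–(-1.4851, 1.4851, 0.665341)  len=0.9088
  (v17,v21,v22) [+-+] → (-1.4851, 0.584432, 0.544118)–(-1.4851, 0, 0.465473)  len=0.5897
  (v18,v23,v19) [++-] → (-1.4851, 0.829033, -0.577048)–(-1.4851, 1.4851, -0.665341)  len=0.6620
  (v19,v23,v24) [-+-] → (-1.4851, 0.829033, -0.577048)–(-1.4851, 0, -0.465473)  len=0.8365
  (v21,v26,v22) [--+] → (-1.4851, -0.829033, 0.577048)–(-1.4851, 0, 0.465473)  len=0.8365
  (v22,v26,v27) [+-+] → (-1.4851, -0.829033, 0.577048)–(-1.4851, -1.4851, 0.665341)  len=0.6620
  (v23,v28,v24) [++-] → (-1.4851, -0.584432, -0.544118)–(-1.4851, 0, -0.465473)  len=0.5897
  (v24,v28,v29) [-+-] → (-1.4851, -0.584432, -0.544118)–(-1.4851, -1.4851, -0.665341)  len=0.9088
  (v25,v30,v26) [-+-] → (-1.4851, -2.11485, 0)–(-1.4851, -1.63075, 0.66625)  len=0.8236
  (v26,v30,v31) [-++] → (-1.4851, -1.63075, 0.66625)–(-1.4851, -1.60347, 0.7038)  len=0.0464
  (v26,v31,v27) [-++] → (-1.4851, -1.60347, 0.7038)–(-1.4851, -1.4851, 0.665341)  len=0.1245
  (v28,v33,v29) [++-] → (-1.4851, -1.55933, -0.689459)–(-1.4851, -1.4851, -0.665341)  len=0.0780
  (v29,v33,v34) [-++] → (-1.4851, -1.55933, -0.689459)–(-1.4851, -1.60347, -0.7038)  len=0.0464
  (v29,v34,v25) [-+-] → (-1.4851, -1.60347, -0.7038)–(-1.4851, -1.9969, -0.162351)  len=0.6693
  (v25,v34,v30) [-++] → (-1.4851, -1.9969, -0.162351)–(-1.4851, -2.11485, 0)  len=0.2007

Chained into 1 loop(s):
  loop 1: 22 segments, perimeter = 9.9717
Total perimeter = 9.972

loops=1 perimeter=9.972


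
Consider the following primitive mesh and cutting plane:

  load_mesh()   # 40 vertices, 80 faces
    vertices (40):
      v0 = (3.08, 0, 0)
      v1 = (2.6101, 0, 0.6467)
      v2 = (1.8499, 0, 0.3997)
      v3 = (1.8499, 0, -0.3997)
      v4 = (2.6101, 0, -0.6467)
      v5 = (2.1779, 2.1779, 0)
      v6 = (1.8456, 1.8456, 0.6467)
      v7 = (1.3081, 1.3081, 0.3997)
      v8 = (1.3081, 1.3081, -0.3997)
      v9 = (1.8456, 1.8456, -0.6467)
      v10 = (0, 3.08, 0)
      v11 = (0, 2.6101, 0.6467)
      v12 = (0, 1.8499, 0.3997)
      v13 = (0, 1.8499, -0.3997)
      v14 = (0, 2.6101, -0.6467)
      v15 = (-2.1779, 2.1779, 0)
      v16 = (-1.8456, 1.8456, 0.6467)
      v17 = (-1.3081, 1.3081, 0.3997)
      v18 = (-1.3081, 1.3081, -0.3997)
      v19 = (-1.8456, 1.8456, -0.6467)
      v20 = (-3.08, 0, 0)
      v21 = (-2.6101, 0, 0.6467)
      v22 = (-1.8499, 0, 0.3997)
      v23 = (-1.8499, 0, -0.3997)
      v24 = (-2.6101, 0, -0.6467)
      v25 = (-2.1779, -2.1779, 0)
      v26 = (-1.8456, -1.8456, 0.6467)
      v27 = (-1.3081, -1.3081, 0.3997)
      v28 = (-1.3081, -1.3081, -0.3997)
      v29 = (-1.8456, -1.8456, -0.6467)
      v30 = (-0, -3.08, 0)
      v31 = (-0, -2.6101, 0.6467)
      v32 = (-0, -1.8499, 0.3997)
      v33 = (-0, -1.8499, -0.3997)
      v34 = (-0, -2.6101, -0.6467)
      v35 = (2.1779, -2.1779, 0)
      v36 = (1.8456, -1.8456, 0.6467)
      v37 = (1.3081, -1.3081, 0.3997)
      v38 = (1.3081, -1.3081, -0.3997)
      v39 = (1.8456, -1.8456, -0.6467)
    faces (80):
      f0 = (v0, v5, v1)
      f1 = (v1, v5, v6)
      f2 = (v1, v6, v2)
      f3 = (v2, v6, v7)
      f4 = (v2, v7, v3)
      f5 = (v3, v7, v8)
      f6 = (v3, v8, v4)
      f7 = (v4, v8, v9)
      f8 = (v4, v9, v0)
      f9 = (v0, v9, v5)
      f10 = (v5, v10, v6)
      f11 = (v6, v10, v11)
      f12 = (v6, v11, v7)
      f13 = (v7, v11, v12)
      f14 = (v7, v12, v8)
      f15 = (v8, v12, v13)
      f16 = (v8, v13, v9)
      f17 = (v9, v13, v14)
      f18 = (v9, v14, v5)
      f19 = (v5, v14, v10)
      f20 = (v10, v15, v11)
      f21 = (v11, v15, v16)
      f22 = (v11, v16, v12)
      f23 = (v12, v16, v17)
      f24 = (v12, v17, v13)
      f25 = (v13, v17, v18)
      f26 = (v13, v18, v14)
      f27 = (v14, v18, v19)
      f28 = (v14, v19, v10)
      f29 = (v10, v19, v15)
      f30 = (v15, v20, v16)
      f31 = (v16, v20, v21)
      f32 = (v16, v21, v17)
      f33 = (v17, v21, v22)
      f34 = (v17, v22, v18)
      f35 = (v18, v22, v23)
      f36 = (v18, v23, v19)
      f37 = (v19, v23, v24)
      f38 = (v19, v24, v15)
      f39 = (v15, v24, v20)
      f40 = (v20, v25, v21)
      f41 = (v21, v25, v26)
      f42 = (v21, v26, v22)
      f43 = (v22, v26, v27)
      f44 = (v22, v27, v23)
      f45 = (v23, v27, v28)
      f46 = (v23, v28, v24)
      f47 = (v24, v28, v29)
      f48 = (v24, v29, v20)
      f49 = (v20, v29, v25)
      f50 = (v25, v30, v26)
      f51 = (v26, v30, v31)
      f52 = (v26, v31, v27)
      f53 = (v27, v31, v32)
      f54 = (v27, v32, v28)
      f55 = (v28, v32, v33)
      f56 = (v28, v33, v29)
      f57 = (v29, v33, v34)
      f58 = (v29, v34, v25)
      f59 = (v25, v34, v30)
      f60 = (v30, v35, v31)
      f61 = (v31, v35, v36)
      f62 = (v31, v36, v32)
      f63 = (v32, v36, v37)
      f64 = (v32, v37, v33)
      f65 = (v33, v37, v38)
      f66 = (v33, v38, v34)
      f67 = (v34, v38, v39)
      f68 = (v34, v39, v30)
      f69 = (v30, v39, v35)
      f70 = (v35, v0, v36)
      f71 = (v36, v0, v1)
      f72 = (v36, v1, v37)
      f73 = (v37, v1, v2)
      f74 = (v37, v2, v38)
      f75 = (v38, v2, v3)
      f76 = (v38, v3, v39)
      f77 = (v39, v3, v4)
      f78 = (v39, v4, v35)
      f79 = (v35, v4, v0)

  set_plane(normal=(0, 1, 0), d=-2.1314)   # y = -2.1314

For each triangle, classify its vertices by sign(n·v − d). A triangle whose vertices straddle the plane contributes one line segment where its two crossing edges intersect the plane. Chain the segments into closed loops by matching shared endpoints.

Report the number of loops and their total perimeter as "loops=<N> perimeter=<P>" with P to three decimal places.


Straddling triangles (18 of 80):
  (v20,v25,v21) [+-+] → (-2.19716, -2.1314, 0)–(-2.18713, -2.1314, 0.0138076)  len=0.0171
  (v21,v25,v26) [+-+] → (-2.18713, -2.1314, 0.0138076)–(-2.1314, -2.1314, 0.0904952)  len=0.0948
  (v20,v29,v25) [++-] → (-2.1314, -2.1314, -0.0904952)–(-2.19716, -2.1314, 0)  len=0.1119
  (v25,v30,v26) [--+] → (-1.41829, -2.1314, 0.49697)–(-2.1314, -2.1314, 0.0904952)  len=0.8208
  (v26,v30,v31) [+--] → (-1.41829, -2.1314, 0.49697)–(-1.15564, -2.1314, 0.6467)  len=0.3023
  (v26,v31,v27) [+-+] → (-1.15564, -2.1314, 0.6467)–(-0.480943, -2.1314, 0.555887)  len=0.6808
  (v27,v31,v32) [+-+] → (-0.480943, -2.1314, 0.555887)–(0, -2.1314, 0.491163)  len=0.4853
  (v29,v33,v34) [++-] → (0, -2.1314, -0.491163)–(-1.15564, -2.1314, -0.6467)  len=1.1661
  (v29,v34,v25) [+--] → (-1.15564, -2.1314, -0.6467)–(-2.1314, -2.1314, -0.0904952)  len=1.1232
  (v31,v35,v36) [--+] → (2.1314, -2.1314, 0.0904952)–(1.15564, -2.1314, 0.6467)  len=1.1232
  (v31,v36,v32) [-++] → (1.15564, -2.1314, 0.6467)–(0, -2.1314, 0.491163)  len=1.1661
  (v33,v38,v34) [++-] → (0.480943, -2.1314, -0.555887)–(0, -2.1314, -0.491163)  len=0.4853
  (v34,v38,v39) [-++] → (0.480943, -2.1314, -0.555887)–(1.15564, -2.1314, -0.6467)  len=0.6808
  (v34,v39,v30) [-+-] → (1.15564, -2.1314, -0.6467)–(1.41829, -2.1314, -0.49697)  len=0.3023
  (v30,v39,v35) [-+-] → (1.41829, -2.1314, -0.49697)–(2.1314, -2.1314, -0.0904952)  len=0.8208
  (v35,v0,v36) [-++] → (2.19716, -2.1314, 0)–(2.1314, -2.1314, 0.0904952)  len=0.1119
  (v39,v4,v35) [++-] → (2.18713, -2.1314, -0.0138076)–(2.1314, -2.1314, -0.0904952)  len=0.0948
  (v35,v4,v0) [-++] → (2.18713, -2.1314, -0.0138076)–(2.19716, -2.1314, 0)  len=0.0171

Chained into 1 loop(s):
  loop 1: 18 segments, perimeter = 9.6043
Total perimeter = 9.604

loops=1 perimeter=9.604


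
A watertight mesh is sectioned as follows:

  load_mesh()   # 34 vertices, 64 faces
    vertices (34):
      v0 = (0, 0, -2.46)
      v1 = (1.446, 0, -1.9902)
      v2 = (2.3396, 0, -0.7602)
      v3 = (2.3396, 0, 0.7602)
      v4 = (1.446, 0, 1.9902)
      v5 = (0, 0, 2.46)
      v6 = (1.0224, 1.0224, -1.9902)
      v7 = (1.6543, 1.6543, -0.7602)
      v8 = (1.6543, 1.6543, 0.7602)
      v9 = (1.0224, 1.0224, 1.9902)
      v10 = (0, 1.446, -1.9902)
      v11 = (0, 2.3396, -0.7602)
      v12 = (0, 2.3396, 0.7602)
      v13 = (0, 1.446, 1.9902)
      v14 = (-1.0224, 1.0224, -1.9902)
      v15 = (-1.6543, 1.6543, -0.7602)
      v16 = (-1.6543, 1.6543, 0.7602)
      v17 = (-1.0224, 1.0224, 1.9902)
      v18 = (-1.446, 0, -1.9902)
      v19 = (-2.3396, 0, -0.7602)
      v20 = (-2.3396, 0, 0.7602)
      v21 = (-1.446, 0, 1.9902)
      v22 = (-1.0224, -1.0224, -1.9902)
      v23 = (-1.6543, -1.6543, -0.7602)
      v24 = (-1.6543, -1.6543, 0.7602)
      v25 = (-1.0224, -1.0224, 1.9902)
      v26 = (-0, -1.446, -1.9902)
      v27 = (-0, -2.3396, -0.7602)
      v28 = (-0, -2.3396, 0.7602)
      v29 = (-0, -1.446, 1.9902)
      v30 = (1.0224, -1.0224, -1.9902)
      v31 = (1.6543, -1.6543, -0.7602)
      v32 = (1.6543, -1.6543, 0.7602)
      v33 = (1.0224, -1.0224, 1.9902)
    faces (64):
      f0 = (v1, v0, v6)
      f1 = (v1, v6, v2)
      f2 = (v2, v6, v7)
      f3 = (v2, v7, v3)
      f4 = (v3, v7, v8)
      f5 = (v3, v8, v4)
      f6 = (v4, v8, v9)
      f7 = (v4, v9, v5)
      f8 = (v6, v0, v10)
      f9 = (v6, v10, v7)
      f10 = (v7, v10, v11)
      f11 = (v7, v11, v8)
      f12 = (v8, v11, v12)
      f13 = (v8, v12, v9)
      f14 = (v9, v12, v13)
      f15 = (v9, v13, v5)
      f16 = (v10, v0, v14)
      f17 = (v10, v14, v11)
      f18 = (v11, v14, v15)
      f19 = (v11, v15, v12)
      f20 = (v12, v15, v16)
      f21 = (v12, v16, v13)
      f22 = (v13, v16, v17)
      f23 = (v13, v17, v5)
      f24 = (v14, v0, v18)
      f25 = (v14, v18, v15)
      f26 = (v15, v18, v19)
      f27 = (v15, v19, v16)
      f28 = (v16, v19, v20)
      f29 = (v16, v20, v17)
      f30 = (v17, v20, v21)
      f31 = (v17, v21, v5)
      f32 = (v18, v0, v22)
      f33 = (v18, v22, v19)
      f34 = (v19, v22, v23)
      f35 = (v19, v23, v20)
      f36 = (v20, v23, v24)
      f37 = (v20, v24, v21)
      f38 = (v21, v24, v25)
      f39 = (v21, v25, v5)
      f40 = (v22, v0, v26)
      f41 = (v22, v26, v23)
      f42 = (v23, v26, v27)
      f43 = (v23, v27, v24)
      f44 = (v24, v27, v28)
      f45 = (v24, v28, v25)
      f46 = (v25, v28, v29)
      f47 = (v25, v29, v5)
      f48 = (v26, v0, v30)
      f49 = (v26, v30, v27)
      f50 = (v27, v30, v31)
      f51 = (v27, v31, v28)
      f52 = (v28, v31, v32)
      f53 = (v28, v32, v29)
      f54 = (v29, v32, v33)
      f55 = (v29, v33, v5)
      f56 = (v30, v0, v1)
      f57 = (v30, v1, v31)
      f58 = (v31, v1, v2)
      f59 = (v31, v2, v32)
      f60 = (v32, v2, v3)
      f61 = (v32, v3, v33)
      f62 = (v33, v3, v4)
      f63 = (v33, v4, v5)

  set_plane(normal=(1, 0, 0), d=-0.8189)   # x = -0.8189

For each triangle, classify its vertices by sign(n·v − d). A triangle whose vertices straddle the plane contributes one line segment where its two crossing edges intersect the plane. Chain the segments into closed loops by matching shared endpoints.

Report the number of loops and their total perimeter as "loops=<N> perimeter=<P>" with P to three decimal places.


Straddling triangles (20 of 64):
  (v10,v0,v14) [++-] → (-0.8189, 0.8189, -2.08371)–(-0.8189, 1.10671, -1.9902)  len=0.3026
  (v10,v14,v11) [+-+] → (-0.8189, 1.10671, -1.9902)–(-0.8189, 1.28458, -1.74538)  len=0.3026
  (v11,v14,v15) [+--] → (-0.8189, 1.28458, -1.74538)–(-0.8189, 2.00037, -0.7602)  len=1.2178
  (v11,v15,v12) [+-+] → (-0.8189, 2.00037, -0.7602)–(-0.8189, 2.00037, 0.00758224)  len=0.7678
  (v12,v15,v16) [+--] → (-0.8189, 2.00037, 0.00758224)–(-0.8189, 2.00037, 0.7602)  len=0.7526
  (v12,v16,v13) [+-+] → (-0.8189, 2.00037, 0.7602)–(-0.8189, 1.54911, 1.38133)  len=0.7677
  (v13,v16,v17) [+--] → (-0.8189, 1.54911, 1.38133)–(-0.8189, 1.10671, 1.9902)  len=0.7526
  (v13,v17,v5) [+-+] → (-0.8189, 1.10671, 1.9902)–(-0.8189, 0.8189, 2.08371)  len=0.3026
  (v14,v0,v18) [-+-] → (-0.8189, 0.8189, -2.08371)–(-0.8189, 0, -2.19394)  len=0.8263
  (v17,v21,v5) [--+] → (-0.8189, 0, 2.19394)–(-0.8189, 0.8189, 2.08371)  len=0.8263
  (v18,v0,v22) [-+-] → (-0.8189, 0, -2.19394)–(-0.8189, -0.8189, -2.08371)  len=0.8263
  (v21,v25,v5) [--+] → (-0.8189, -0.8189, 2.08371)–(-0.8189, 0, 2.19394)  len=0.8263
  (v22,v0,v26) [-++] → (-0.8189, -0.8189, -2.08371)–(-0.8189, -1.10671, -1.9902)  len=0.3026
  (v22,v26,v23) [-+-] → (-0.8189, -1.10671, -1.9902)–(-0.8189, -1.54911, -1.38133)  len=0.7526
  (v23,v26,v27) [-++] → (-0.8189, -1.54911, -1.38133)–(-0.8189, -2.00037, -0.7602)  len=0.7677
  (v23,v27,v24) [-+-] → (-0.8189, -2.00037, -0.7602)–(-0.8189, -2.00037, -0.00758224)  len=0.7526
  (v24,v27,v28) [-++] → (-0.8189, -2.00037, -0.00758224)–(-0.8189, -2.00037, 0.7602)  len=0.7678
  (v24,v28,v25) [-+-] → (-0.8189, -2.00037, 0.7602)–(-0.8189, -1.28458, 1.74538)  len=1.2178
  (v25,v28,v29) [-++] → (-0.8189, -1.28458, 1.74538)–(-0.8189, -1.10671, 1.9902)  len=0.3026
  (v25,v29,v5) [-++] → (-0.8189, -1.10671, 1.9902)–(-0.8189, -0.8189, 2.08371)  len=0.3026

Chained into 1 loop(s):
  loop 1: 20 segments, perimeter = 13.6379
Total perimeter = 13.638

loops=1 perimeter=13.638


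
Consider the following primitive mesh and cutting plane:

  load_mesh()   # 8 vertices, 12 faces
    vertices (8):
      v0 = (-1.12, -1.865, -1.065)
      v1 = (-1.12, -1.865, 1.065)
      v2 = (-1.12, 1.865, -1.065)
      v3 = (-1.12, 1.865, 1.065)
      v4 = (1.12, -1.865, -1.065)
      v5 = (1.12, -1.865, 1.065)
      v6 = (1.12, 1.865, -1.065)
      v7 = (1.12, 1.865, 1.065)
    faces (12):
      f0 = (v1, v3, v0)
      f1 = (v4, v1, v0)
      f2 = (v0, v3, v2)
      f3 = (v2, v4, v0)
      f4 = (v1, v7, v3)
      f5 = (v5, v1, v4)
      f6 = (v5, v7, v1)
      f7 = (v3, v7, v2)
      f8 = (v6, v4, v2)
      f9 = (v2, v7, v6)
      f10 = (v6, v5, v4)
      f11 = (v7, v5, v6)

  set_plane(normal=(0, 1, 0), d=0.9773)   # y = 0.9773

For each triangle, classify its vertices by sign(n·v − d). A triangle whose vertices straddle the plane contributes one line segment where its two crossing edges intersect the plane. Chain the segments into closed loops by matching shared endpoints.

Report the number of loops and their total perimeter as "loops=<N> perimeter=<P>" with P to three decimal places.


loops=1 perimeter=8.740

Straddling triangles (8 of 12):
  (v1,v3,v0) [-+-] → (-1.12, 0.9773, 1.065)–(-1.12, 0.9773, 0.558083)  len=0.5069
  (v0,v3,v2) [-++] → (-1.12, 0.9773, 0.558083)–(-1.12, 0.9773, -1.065)  len=1.6231
  (v2,v4,v0) [+--] → (-0.586904, 0.9773, -1.065)–(-1.12, 0.9773, -1.065)  len=0.5331
  (v1,v7,v3) [-++] → (0.586904, 0.9773, 1.065)–(-1.12, 0.9773, 1.065)  len=1.7069
  (v5,v7,v1) [-+-] → (1.12, 0.9773, 1.065)–(0.586904, 0.9773, 1.065)  len=0.5331
  (v6,v4,v2) [+-+] → (1.12, 0.9773, -1.065)–(-0.586904, 0.9773, -1.065)  len=1.7069
  (v6,v5,v4) [+--] → (1.12, 0.9773, -0.558083)–(1.12, 0.9773, -1.065)  len=0.5069
  (v7,v5,v6) [+-+] → (1.12, 0.9773, 1.065)–(1.12, 0.9773, -0.558083)  len=1.6231

Chained into 1 loop(s):
  loop 1: 8 segments, perimeter = 8.7400
Total perimeter = 8.740


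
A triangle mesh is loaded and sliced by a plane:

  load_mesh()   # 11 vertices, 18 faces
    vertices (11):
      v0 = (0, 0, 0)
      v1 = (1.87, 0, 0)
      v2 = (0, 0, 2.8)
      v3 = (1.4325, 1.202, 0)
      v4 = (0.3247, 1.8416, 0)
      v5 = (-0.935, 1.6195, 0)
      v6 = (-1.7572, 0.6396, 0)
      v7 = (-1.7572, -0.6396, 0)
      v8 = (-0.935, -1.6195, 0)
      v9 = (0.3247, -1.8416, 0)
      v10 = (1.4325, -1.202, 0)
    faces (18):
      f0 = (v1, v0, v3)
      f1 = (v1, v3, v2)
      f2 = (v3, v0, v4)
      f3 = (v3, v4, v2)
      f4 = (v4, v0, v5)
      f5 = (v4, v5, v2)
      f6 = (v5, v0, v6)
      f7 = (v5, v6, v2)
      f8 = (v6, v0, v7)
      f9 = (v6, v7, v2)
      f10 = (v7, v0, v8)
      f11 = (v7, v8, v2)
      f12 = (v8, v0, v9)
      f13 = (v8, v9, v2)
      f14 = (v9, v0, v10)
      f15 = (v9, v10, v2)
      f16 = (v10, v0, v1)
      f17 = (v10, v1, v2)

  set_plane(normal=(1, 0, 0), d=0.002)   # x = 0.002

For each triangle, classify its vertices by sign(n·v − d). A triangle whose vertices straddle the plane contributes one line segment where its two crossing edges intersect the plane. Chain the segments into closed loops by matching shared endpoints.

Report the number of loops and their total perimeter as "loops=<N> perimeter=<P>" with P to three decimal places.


loops=1 perimeter=10.206

Straddling triangles (12 of 18):
  (v1,v0,v3) [+-+] → (0.002, 0, 0)–(0.002, 0.00167818, 0)  len=0.0017
  (v1,v3,v2) [++-] → (0.002, 0.00167818, 2.79609)–(0.002, 0, 2.79701)  len=0.0019
  (v3,v0,v4) [+-+] → (0.002, 0.00167818, 0)–(0.002, 0.0113434, 0)  len=0.0097
  (v3,v4,v2) [++-] → (0.002, 0.0113434, 2.78275)–(0.002, 0.00167818, 2.79609)  len=0.0165
  (v4,v0,v5) [+--] → (0.002, 0.0113434, 0)–(0.002, 1.7847, 0)  len=1.7734
  (v4,v5,v2) [+--] → (0.002, 1.7847, 0)–(0.002, 0.0113434, 2.78275)  len=3.2998
  (v8,v0,v9) [--+] → (0.002, -0.0113434, 0)–(0.002, -1.7847, 0)  len=1.7734
  (v8,v9,v2) [-+-] → (0.002, -1.7847, 0)–(0.002, -0.0113434, 2.78275)  len=3.2998
  (v9,v0,v10) [+-+] → (0.002, -0.0113434, 0)–(0.002, -0.00167818, 0)  len=0.0097
  (v9,v10,v2) [++-] → (0.002, -0.00167818, 2.79609)–(0.002, -0.0113434, 2.78275)  len=0.0165
  (v10,v0,v1) [+-+] → (0.002, -0.00167818, 0)–(0.002, 0, 0)  len=0.0017
  (v10,v1,v2) [++-] → (0.002, 0, 2.79701)–(0.002, -0.00167818, 2.79609)  len=0.0019

Chained into 1 loop(s):
  loop 1: 12 segments, perimeter = 10.2057
Total perimeter = 10.206


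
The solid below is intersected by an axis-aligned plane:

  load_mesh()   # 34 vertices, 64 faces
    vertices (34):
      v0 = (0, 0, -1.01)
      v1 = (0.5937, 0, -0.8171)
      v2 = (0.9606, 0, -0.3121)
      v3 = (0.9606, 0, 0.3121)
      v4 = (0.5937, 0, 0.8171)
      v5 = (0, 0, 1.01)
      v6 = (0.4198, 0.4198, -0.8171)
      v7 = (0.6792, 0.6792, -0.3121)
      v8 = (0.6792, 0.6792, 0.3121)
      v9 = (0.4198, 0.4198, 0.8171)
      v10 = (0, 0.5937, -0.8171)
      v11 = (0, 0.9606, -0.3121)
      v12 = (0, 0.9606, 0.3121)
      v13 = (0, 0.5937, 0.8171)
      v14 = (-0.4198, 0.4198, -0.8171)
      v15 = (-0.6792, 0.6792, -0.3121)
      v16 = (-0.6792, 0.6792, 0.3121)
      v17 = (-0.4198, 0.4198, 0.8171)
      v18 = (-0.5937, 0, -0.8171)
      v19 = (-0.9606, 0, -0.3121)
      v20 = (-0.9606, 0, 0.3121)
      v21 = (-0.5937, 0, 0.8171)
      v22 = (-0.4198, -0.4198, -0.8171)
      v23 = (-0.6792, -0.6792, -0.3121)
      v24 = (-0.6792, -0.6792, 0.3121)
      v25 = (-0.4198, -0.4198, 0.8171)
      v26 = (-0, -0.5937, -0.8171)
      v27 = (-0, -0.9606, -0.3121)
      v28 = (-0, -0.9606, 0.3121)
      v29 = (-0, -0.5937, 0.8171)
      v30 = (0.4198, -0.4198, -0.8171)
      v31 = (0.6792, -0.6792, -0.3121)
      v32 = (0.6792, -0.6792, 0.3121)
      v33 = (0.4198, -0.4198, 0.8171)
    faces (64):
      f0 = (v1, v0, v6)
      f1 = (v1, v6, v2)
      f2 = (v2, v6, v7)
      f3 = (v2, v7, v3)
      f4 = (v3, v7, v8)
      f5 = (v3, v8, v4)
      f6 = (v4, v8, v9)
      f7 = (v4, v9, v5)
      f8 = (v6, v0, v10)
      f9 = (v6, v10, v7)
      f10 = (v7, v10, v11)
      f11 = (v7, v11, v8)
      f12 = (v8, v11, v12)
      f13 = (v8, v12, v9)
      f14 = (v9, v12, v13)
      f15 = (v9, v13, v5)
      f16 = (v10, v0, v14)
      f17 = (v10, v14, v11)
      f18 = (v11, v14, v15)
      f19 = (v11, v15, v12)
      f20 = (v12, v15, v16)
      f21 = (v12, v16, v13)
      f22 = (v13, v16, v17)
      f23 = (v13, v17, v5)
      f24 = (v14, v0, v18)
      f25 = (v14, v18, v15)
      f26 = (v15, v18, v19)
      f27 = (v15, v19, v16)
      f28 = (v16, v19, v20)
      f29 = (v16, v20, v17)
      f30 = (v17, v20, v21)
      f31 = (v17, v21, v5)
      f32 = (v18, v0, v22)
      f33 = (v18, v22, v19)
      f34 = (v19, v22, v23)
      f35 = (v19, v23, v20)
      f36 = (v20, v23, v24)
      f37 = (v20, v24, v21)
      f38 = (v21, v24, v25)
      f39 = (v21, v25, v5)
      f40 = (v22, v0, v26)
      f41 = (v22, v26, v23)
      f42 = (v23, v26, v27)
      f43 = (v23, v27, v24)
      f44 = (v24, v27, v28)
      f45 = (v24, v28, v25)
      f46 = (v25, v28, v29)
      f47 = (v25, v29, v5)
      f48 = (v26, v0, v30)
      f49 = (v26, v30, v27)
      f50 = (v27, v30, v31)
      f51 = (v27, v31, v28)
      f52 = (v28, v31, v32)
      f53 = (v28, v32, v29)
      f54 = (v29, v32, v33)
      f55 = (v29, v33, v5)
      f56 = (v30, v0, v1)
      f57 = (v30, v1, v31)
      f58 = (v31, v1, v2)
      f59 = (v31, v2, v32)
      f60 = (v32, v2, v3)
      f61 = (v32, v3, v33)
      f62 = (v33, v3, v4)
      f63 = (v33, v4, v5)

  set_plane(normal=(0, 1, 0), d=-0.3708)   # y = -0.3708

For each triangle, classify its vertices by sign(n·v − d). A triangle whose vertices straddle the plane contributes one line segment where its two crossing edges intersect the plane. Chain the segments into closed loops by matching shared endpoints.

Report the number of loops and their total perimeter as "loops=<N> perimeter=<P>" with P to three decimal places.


Straddling triangles (20 of 64):
  (v18,v0,v22) [++-] → (-0.3708, -0.3708, -0.839616)–(-0.440098, -0.3708, -0.8171)  len=0.0729
  (v18,v22,v19) [+-+] → (-0.440098, -0.3708, -0.8171)–(-0.482923, -0.3708, -0.758155)  len=0.0729
  (v19,v22,v23) [+--] → (-0.482923, -0.3708, -0.758155)–(-0.806973, -0.3708, -0.3121)  len=0.5513
  (v19,v23,v20) [+-+] → (-0.806973, -0.3708, -0.3121)–(-0.806973, -0.3708, -0.0286735)  len=0.2834
  (v20,v23,v24) [+--] → (-0.806973, -0.3708, -0.0286735)–(-0.806973, -0.3708, 0.3121)  len=0.3408
  (v20,v24,v21) [+-+] → (-0.806973, -0.3708, 0.3121)–(-0.640378, -0.3708, 0.541402)  len=0.2834
  (v21,v24,v25) [+--] → (-0.640378, -0.3708, 0.541402)–(-0.440098, -0.3708, 0.8171)  len=0.3408
  (v21,v25,v5) [+-+] → (-0.440098, -0.3708, 0.8171)–(-0.3708, -0.3708, 0.839616)  len=0.0729
  (v22,v0,v26) [-+-] → (-0.3708, -0.3708, -0.839616)–(0, -0.3708, -0.889523)  len=0.3741
  (v25,v29,v5) [--+] → (0, -0.3708, 0.889523)–(-0.3708, -0.3708, 0.839616)  len=0.3741
  (v26,v0,v30) [-+-] → (0, -0.3708, -0.889523)–(0.3708, -0.3708, -0.839616)  len=0.3741
  (v29,v33,v5) [--+] → (0.3708, -0.3708, 0.839616)–(0, -0.3708, 0.889523)  len=0.3741
  (v30,v0,v1) [-++] → (0.3708, -0.3708, -0.839616)–(0.440098, -0.3708, -0.8171)  len=0.0729
  (v30,v1,v31) [-+-] → (0.440098, -0.3708, -0.8171)–(0.640378, -0.3708, -0.541402)  len=0.3408
  (v31,v1,v2) [-++] → (0.640378, -0.3708, -0.541402)–(0.806973, -0.3708, -0.3121)  len=0.2834
  (v31,v2,v32) [-+-] → (0.806973, -0.3708, -0.3121)–(0.806973, -0.3708, 0.0286735)  len=0.3408
  (v32,v2,v3) [-++] → (0.806973, -0.3708, 0.0286735)–(0.806973, -0.3708, 0.3121)  len=0.2834
  (v32,v3,v33) [-+-] → (0.806973, -0.3708, 0.3121)–(0.482923, -0.3708, 0.758155)  len=0.5513
  (v33,v3,v4) [-++] → (0.482923, -0.3708, 0.758155)–(0.440098, -0.3708, 0.8171)  len=0.0729
  (v33,v4,v5) [-++] → (0.440098, -0.3708, 0.8171)–(0.3708, -0.3708, 0.839616)  len=0.0729

Chained into 1 loop(s):
  loop 1: 20 segments, perimeter = 5.5332
Total perimeter = 5.533

loops=1 perimeter=5.533


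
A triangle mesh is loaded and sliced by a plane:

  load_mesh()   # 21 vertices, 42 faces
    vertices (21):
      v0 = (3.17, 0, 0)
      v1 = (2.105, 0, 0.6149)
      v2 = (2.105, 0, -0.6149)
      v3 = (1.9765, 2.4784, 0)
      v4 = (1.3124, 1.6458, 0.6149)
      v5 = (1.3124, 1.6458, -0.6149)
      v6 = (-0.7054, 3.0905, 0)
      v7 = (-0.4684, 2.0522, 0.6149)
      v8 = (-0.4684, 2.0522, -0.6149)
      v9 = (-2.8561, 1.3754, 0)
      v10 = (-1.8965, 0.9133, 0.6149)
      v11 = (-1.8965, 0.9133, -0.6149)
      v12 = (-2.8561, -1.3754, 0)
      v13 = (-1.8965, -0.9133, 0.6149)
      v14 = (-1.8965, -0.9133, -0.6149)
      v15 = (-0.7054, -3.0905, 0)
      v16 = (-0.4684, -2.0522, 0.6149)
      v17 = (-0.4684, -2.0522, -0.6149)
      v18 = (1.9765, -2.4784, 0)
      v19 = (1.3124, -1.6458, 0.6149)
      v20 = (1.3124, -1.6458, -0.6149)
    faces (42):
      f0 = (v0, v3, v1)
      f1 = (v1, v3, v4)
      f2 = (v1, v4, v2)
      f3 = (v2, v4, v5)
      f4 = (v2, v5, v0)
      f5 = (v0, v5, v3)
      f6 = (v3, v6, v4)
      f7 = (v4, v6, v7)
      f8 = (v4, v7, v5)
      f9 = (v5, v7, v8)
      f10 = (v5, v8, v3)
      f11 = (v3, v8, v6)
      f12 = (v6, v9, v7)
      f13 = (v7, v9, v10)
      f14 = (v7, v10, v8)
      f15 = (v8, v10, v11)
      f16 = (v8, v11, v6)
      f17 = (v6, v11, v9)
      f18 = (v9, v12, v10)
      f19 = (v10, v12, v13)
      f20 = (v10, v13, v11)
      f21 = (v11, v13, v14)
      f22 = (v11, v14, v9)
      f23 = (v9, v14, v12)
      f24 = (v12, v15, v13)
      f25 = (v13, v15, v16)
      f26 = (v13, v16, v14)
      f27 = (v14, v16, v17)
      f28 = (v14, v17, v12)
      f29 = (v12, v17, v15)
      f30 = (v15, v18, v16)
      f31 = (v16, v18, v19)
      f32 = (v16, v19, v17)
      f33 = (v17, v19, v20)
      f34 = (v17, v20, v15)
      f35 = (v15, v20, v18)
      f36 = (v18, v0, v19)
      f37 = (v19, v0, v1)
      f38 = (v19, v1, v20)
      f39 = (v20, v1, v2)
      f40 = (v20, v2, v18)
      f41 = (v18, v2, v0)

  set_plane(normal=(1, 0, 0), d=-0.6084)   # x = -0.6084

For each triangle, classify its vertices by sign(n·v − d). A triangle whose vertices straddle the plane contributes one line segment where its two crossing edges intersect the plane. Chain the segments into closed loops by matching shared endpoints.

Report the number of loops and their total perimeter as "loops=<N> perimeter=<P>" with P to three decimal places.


loops=2 perimeter=7.603

Straddling triangles (16 of 42):
  (v3,v6,v4) [+-+] → (-0.6084, 3.06836, 0)–(-0.6084, 3.02105, 0.0295596)  len=0.0558
  (v4,v6,v7) [+-+] → (-0.6084, 3.02105, 0.0295596)–(-0.6084, 2.66554, 0.251668)  len=0.4192
  (v3,v8,v6) [++-] → (-0.6084, 2.66554, -0.251668)–(-0.6084, 3.06836, 0)  len=0.4750
  (v6,v9,v7) [--+] → (-0.6084, 2.01252, 0.578846)–(-0.6084, 2.66554, 0.251668)  len=0.7304
  (v7,v9,v10) [+--] → (-0.6084, 2.01252, 0.578846)–(-0.6084, 1.94055, 0.6149)  len=0.0805
  (v7,v10,v8) [+-+] → (-0.6084, 1.94055, 0.6149)–(-0.6084, 1.94055, -0.49434)  len=1.1092
  (v8,v10,v11) [+--] → (-0.6084, 1.94055, -0.49434)–(-0.6084, 1.94055, -0.6149)  len=0.1206
  (v8,v11,v6) [+--] → (-0.6084, 1.94055, -0.6149)–(-0.6084, 2.66554, -0.251668)  len=0.8109
  (v13,v15,v16) [--+] → (-0.6084, -2.66554, 0.251668)–(-0.6084, -1.94055, 0.6149)  len=0.8109
  (v13,v16,v14) [-+-] → (-0.6084, -1.94055, 0.6149)–(-0.6084, -1.94055, 0.49434)  len=0.1206
  (v14,v16,v17) [-++] → (-0.6084, -1.94055, 0.49434)–(-0.6084, -1.94055, -0.6149)  len=1.1092
  (v14,v17,v12) [-+-] → (-0.6084, -1.94055, -0.6149)–(-0.6084, -2.01252, -0.578846)  len=0.0805
  (v12,v17,v15) [-+-] → (-0.6084, -2.01252, -0.578846)–(-0.6084, -2.66554, -0.251668)  len=0.7304
  (v15,v18,v16) [-++] → (-0.6084, -3.06836, 0)–(-0.6084, -2.66554, 0.251668)  len=0.4750
  (v17,v20,v15) [++-] → (-0.6084, -3.02105, -0.0295596)–(-0.6084, -2.66554, -0.251668)  len=0.4192
  (v15,v20,v18) [-++] → (-0.6084, -3.02105, -0.0295596)–(-0.6084, -3.06836, 0)  len=0.0558

Chained into 2 loop(s):
  loop 1: 8 segments, perimeter = 3.8015
  loop 2: 8 segments, perimeter = 3.8015
Total perimeter = 7.603


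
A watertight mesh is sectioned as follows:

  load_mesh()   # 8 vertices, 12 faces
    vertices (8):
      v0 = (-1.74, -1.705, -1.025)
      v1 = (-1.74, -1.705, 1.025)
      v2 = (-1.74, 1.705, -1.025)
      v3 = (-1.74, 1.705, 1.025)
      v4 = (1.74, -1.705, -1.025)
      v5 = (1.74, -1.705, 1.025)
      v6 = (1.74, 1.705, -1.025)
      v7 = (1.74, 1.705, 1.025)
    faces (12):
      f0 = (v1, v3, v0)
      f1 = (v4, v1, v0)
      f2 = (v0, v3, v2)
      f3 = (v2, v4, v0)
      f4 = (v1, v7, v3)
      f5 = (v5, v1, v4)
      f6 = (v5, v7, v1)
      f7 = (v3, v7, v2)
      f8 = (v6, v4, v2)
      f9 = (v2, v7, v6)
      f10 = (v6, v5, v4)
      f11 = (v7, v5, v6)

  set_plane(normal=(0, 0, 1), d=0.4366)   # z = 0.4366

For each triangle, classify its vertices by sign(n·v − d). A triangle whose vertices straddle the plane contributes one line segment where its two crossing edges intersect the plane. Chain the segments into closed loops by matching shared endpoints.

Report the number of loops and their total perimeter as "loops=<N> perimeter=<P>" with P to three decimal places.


loops=1 perimeter=13.780

Straddling triangles (8 of 12):
  (v1,v3,v0) [++-] → (-1.74, 0.726247, 0.4366)–(-1.74, -1.705, 0.4366)  len=2.4312
  (v4,v1,v0) [-+-] → (-0.741155, -1.705, 0.4366)–(-1.74, -1.705, 0.4366)  len=0.9988
  (v0,v3,v2) [-+-] → (-1.74, 0.726247, 0.4366)–(-1.74, 1.705, 0.4366)  len=0.9788
  (v5,v1,v4) [++-] → (-0.741155, -1.705, 0.4366)–(1.74, -1.705, 0.4366)  len=2.4812
  (v3,v7,v2) [++-] → (0.741155, 1.705, 0.4366)–(-1.74, 1.705, 0.4366)  len=2.4812
  (v2,v7,v6) [-+-] → (0.741155, 1.705, 0.4366)–(1.74, 1.705, 0.4366)  len=0.9988
  (v6,v5,v4) [-+-] → (1.74, -0.726247, 0.4366)–(1.74, -1.705, 0.4366)  len=0.9788
  (v7,v5,v6) [++-] → (1.74, -0.726247, 0.4366)–(1.74, 1.705, 0.4366)  len=2.4312

Chained into 1 loop(s):
  loop 1: 8 segments, perimeter = 13.7800
Total perimeter = 13.780
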